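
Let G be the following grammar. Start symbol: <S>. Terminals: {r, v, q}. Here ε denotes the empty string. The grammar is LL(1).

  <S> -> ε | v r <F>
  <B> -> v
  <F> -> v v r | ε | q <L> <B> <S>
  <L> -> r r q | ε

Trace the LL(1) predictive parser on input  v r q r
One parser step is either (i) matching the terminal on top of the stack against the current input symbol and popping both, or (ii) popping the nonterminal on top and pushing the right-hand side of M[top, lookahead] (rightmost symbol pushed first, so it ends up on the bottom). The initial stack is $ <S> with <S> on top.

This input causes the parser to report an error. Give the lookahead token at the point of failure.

$

step 1: stack=$ <S>  input=v r q r $  — expand <S> -> v r <F>
step 2: stack=$ <F> r v  input=v r q r $  — match v
step 3: stack=$ <F> r  input=r q r $  — match r
step 4: stack=$ <F>  input=q r $  — expand <F> -> q <L> <B> <S>
step 5: stack=$ <S> <B> <L> q  input=q r $  — match q
step 6: stack=$ <S> <B> <L>  input=r $  — expand <L> -> r r q
step 7: stack=$ <S> <B> q r r  input=r $  — match r
step 8: stack=$ <S> <B> q r  input=$  — error: top is terminal r but lookahead is $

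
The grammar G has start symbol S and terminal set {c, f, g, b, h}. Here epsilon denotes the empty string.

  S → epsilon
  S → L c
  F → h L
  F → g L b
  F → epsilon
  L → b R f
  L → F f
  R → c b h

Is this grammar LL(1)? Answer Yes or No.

Yes

FIRST(S) = {epsilon, b, f, g, h}
FIRST(F) = {epsilon, g, h}
FIRST(L) = {b, f, g, h}
FIRST(R) = {c}
FOLLOW(S) = {$}
FOLLOW(F) = {f}
FOLLOW(L) = {b, c, f}
FOLLOW(R) = {f}
Each cell of M receives at most one production.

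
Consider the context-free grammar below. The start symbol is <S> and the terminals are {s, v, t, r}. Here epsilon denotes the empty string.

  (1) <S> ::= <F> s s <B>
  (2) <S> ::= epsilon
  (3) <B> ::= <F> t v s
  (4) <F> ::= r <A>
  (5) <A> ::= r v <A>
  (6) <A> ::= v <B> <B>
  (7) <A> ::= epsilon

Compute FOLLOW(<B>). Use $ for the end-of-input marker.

{$, r, s, t}

FIRST(<F>) = {r}
FIRST(<A>) = {epsilon, r, v}
FIRST(<S>) = {epsilon, r}  (via <F> s s <B>)
FIRST(<B>) = {r}  (via <F> t v s)
FOLLOW(<S>) includes $ since <S> is the start symbol.
FOLLOW(<S>): <S> appears on no right-hand side. Thus FOLLOW(<S>) = {$}.
FOLLOW(<F>): in <S>::=<F> s s <B>, <F> is followed by s s <B> with FIRST {s}; in <B>::=<F> t v s, <F> is followed by t v s with FIRST {t}. Thus FOLLOW(<F>) = {s, t}.
FOLLOW(<A>): in <F>::=r <A>, the suffix after <A> is empty, so FOLLOW(<A>) ⊇ FOLLOW(<F>) = {s, t}; in <A>::=r v <A>, the suffix after <A> is empty (adds nothing new). Thus FOLLOW(<A>) = {s, t}.
FOLLOW(<B>): in <S>::=<F> s s <B>, the suffix after <B> is empty, so FOLLOW(<B>) ⊇ FOLLOW(<S>) = {$}; in <A>::=v <B> <B> (occurrence 1), <B> is followed by <B> with FIRST {r}; in <A>::=v <B> <B> (occurrence 2), the suffix after <B> is empty, so FOLLOW(<B>) ⊇ FOLLOW(<A>) = {s, t}. Thus FOLLOW(<B>) = {$, r, s, t}.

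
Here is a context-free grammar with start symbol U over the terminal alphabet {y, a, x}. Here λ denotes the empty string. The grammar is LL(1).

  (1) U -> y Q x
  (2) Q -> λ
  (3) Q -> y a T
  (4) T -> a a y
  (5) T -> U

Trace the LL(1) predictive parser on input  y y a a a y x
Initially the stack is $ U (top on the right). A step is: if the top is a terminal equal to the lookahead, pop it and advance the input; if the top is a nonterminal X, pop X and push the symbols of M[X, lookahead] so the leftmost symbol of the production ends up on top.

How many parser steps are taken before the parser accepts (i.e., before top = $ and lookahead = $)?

10

      Stack      Input            Action
   1  $ U        y y a a a y x $  expand U -> y Q x
   2  $ x Q y    y y a a a y x $  match y
   3  $ x Q      y a a a y x $    expand Q -> y a T
   4  $ x T a y  y a a a y x $    match y
   5  $ x T a    a a a y x $      match a
   6  $ x T      a a y x $        expand T -> a a y
   7  $ x y a a  a a y x $        match a
   8  $ x y a    a y x $          match a
   9  $ x y      y x $            match y
  10  $ x        x $              match x
Accept reached after 10 steps.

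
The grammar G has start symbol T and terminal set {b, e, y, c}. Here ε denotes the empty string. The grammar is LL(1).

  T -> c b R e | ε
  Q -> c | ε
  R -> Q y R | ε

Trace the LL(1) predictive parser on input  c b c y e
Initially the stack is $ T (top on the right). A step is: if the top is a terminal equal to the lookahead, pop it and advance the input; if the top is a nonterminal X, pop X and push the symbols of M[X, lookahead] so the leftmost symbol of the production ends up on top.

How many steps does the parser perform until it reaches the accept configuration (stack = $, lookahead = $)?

step 1: stack=$ T  input=c b c y e $  — expand T -> c b R e
step 2: stack=$ e R b c  input=c b c y e $  — match c
step 3: stack=$ e R b  input=b c y e $  — match b
step 4: stack=$ e R  input=c y e $  — expand R -> Q y R
step 5: stack=$ e R y Q  input=c y e $  — expand Q -> c
step 6: stack=$ e R y c  input=c y e $  — match c
step 7: stack=$ e R y  input=y e $  — match y
step 8: stack=$ e R  input=e $  — expand R -> ε
step 9: stack=$ e  input=e $  — match e
Accept reached after 9 steps.

9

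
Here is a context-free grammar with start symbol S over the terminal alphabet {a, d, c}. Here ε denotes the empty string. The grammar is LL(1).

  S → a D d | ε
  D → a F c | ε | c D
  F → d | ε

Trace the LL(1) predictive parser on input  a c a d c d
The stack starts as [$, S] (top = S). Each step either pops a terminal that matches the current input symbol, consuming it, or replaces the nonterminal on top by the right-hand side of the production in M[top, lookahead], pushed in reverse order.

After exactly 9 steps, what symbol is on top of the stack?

     Stack      Input          Action
  1  $ S        a c a d c d $  expand S → a D d
  2  $ d D a    a c a d c d $  match a
  3  $ d D      c a d c d $    expand D → c D
  4  $ d D c    c a d c d $    match c
  5  $ d D      a d c d $      expand D → a F c
  6  $ d c F a  a d c d $      match a
  7  $ d c F    d c d $        expand F → d
  8  $ d c d    d c d $        match d
  9  $ d c      c d $          match c
Stack after step 9: $ d (top = d).

d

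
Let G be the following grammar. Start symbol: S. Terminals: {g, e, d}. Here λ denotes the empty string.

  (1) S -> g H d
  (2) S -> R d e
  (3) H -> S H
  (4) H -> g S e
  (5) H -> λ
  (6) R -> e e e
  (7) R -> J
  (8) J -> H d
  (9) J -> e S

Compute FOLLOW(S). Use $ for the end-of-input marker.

{$, d, e, g}

FIRST(S): from S->g H d we get {g}; from S->R d e we get {d, e, g}. So FIRST(S) = {d, e, g}.
FIRST(H): from H->S H we get {d, e, g}; from H->g S e we get {g}; from H->λ we get {λ}. So FIRST(H) = {λ, d, e, g}.
FIRST(J): from J->H d we get {d, e, g}; from J->e S we get {e}. So FIRST(J) = {d, e, g}.
FIRST(R): from R->e e e we get {e}; from R->J we get {d, e, g}. So FIRST(R) = {d, e, g}.
FOLLOW(S) includes $ since S is the start symbol.
FOLLOW(H): in S->g H d, H is followed by d with FIRST {d}; in H->S H, the suffix after H is empty (adds nothing new); in J->H d, H is followed by d with FIRST {d}. Thus FOLLOW(H) = {d}.
FOLLOW(R): in S->R d e, R is followed by d e with FIRST {d}. Thus FOLLOW(R) = {d}.
FOLLOW(J): in R->J, the suffix after J is empty, so FOLLOW(J) ⊇ FOLLOW(R) = {d}. Thus FOLLOW(J) = {d}.
FOLLOW(S): in H->S H, S is followed by H with FIRST {λ, d, e, g}; in H->S H, the suffix after S is nullable, so FOLLOW(S) ⊇ FOLLOW(H) = {d}; in H->g S e, S is followed by e with FIRST {e}; in J->e S, the suffix after S is empty, so FOLLOW(S) ⊇ FOLLOW(J) = {d}. Thus FOLLOW(S) = {$, d, e, g}.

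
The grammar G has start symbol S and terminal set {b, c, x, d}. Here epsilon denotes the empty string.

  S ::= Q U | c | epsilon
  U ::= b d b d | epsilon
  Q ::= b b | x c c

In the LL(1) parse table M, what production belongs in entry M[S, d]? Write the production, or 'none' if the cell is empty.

none

FIRST(U) = {epsilon, b}
FIRST(Q) = {b, x}
FIRST(S) = {epsilon, b, c, x}  (via Q U)
FOLLOW(S) includes $ since S is the start symbol.
FOLLOW(S): S appears on no right-hand side. Thus FOLLOW(S) = {$}.
For S ::= Q U: FIRST(Q U) = {b, x}, so it goes in M[S, t] for t ∈ {b, x}.
For S ::= c: FIRST(c) = {c}, so it goes in M[S, t] for t ∈ {c}.
For S ::= epsilon: FIRST(epsilon) = {epsilon}, so it goes in M[S, t] for t ∈ {}; since epsilon ∈ FIRST, also for every t ∈ FOLLOW(S) = {$}.
None of these place a production in M[S, d].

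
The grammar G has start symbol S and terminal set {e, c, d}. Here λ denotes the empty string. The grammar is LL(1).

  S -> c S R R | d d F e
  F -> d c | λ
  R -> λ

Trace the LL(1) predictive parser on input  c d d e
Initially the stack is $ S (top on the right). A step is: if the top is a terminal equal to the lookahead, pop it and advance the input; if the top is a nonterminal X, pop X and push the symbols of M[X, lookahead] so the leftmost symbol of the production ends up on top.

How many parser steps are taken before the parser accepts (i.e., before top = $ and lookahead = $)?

     Stack          Input      Action
  1  $ S            c d d e $  expand S -> c S R R
  2  $ R R S c      c d d e $  match c
  3  $ R R S        d d e $    expand S -> d d F e
  4  $ R R e F d d  d d e $    match d
  5  $ R R e F d    d e $      match d
  6  $ R R e F      e $        expand F -> λ
  7  $ R R e        e $        match e
  8  $ R R          $          expand R -> λ
  9  $ R            $          expand R -> λ
Accept reached after 9 steps.

9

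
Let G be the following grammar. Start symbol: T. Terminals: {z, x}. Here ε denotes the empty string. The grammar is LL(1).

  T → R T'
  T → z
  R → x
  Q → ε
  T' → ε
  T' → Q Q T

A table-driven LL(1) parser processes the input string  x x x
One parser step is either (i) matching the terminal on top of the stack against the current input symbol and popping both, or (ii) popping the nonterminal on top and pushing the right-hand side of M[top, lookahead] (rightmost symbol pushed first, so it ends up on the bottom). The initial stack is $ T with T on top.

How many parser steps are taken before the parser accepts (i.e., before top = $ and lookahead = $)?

16

step 1: stack=$ T  input=x x x $  — expand T → R T'
step 2: stack=$ T' R  input=x x x $  — expand R → x
step 3: stack=$ T' x  input=x x x $  — match x
step 4: stack=$ T'  input=x x $  — expand T' → Q Q T
step 5: stack=$ T Q Q  input=x x $  — expand Q → ε
step 6: stack=$ T Q  input=x x $  — expand Q → ε
step 7: stack=$ T  input=x x $  — expand T → R T'
step 8: stack=$ T' R  input=x x $  — expand R → x
step 9: stack=$ T' x  input=x x $  — match x
step 10: stack=$ T'  input=x $  — expand T' → Q Q T
step 11: stack=$ T Q Q  input=x $  — expand Q → ε
step 12: stack=$ T Q  input=x $  — expand Q → ε
step 13: stack=$ T  input=x $  — expand T → R T'
step 14: stack=$ T' R  input=x $  — expand R → x
step 15: stack=$ T' x  input=x $  — match x
step 16: stack=$ T'  input=$  — expand T' → ε
Accept reached after 16 steps.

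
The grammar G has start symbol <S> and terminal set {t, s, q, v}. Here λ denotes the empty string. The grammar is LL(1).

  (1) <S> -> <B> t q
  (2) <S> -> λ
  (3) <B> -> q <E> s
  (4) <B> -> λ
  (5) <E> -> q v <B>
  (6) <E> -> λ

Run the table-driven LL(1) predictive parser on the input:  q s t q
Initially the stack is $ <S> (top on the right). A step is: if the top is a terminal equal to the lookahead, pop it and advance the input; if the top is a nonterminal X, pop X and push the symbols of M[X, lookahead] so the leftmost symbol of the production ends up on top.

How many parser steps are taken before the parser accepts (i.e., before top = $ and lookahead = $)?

step 1: stack=$ <S>  input=q s t q $  — expand <S> -> <B> t q
step 2: stack=$ q t <B>  input=q s t q $  — expand <B> -> q <E> s
step 3: stack=$ q t s <E> q  input=q s t q $  — match q
step 4: stack=$ q t s <E>  input=s t q $  — expand <E> -> λ
step 5: stack=$ q t s  input=s t q $  — match s
step 6: stack=$ q t  input=t q $  — match t
step 7: stack=$ q  input=q $  — match q
Accept reached after 7 steps.

7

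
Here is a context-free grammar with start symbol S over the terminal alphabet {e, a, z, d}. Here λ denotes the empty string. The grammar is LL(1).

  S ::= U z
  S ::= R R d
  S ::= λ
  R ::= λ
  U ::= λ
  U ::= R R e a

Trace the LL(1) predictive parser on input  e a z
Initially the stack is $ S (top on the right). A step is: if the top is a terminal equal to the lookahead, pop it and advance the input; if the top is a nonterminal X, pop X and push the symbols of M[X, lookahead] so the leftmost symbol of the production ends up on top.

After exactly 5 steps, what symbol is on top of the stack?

a

step 1: stack=$ S  input=e a z $  — expand S ::= U z
step 2: stack=$ z U  input=e a z $  — expand U ::= R R e a
step 3: stack=$ z a e R R  input=e a z $  — expand R ::= λ
step 4: stack=$ z a e R  input=e a z $  — expand R ::= λ
step 5: stack=$ z a e  input=e a z $  — match e
Stack after step 5: $ z a (top = a).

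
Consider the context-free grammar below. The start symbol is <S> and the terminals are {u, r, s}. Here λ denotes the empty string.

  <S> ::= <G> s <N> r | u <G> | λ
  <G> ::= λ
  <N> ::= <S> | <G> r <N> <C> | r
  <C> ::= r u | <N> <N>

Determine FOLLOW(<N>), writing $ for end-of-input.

{r, s, u}

FIRST(<G>): from <G>::=λ we get {λ}. So FIRST(<G>) = {λ}.
FIRST(<S>): from <S>::=<G> s <N> r we get {s}; from <S>::=u <G> we get {u}; from <S>::=λ we get {λ}. So FIRST(<S>) = {λ, s, u}.
FIRST(<N>): from <N>::=<S> we get {λ, s, u}; from <N>::=<G> r <N> <C> we get {r}; from <N>::=r we get {r}. So FIRST(<N>) = {λ, r, s, u}.
FIRST(<C>): from <C>::=r u we get {r}; from <C>::=<N> <N> we get {λ, r, s, u}. So FIRST(<C>) = {λ, r, s, u}.
FOLLOW(<S>) includes $ since <S> is the start symbol.
FOLLOW(<S>): in <N>::=<S>, the suffix after <S> is empty, so FOLLOW(<S>) ⊇ FOLLOW(<N>) = {r, s, u}. Thus FOLLOW(<S>) = {$, r, s, u}.
FOLLOW(<G>): in <S>::=<G> s <N> r, <G> is followed by s <N> r with FIRST {s}; in <S>::=u <G>, the suffix after <G> is empty, so FOLLOW(<G>) ⊇ FOLLOW(<S>) = {$, r, s, u}; in <N>::=<G> r <N> <C>, <G> is followed by r <N> <C> with FIRST {r}. Thus FOLLOW(<G>) = {$, r, s, u}.
FOLLOW(<N>): in <S>::=<G> s <N> r, <N> is followed by r with FIRST {r}; in <N>::=<G> r <N> <C>, <N> is followed by <C> with FIRST {λ, r, s, u}; in <N>::=<G> r <N> <C>, the suffix after <N> is nullable (adds nothing new); in <C>::=<N> <N> (occurrence 1), <N> is followed by <N> with FIRST {λ, r, s, u}; in <C>::=<N> <N> (occurrence 1), the suffix after <N> is nullable, so FOLLOW(<N>) ⊇ FOLLOW(<C>) = {r, s, u}; in <C>::=<N> <N> (occurrence 2), the suffix after <N> is empty, so FOLLOW(<N>) ⊇ FOLLOW(<C>) = {r, s, u}. Thus FOLLOW(<N>) = {r, s, u}.
FOLLOW(<C>): in <N>::=<G> r <N> <C>, the suffix after <C> is empty, so FOLLOW(<C>) ⊇ FOLLOW(<N>) = {r, s, u}. Thus FOLLOW(<C>) = {r, s, u}.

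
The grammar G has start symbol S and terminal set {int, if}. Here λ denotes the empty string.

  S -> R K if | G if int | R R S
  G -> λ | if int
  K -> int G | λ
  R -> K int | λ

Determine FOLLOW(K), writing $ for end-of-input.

{if, int}

FIRST(G) = {λ, if}
FIRST(K) = {λ, int}
FIRST(R) = {λ, int}  (via K int)
FIRST(S) = {if, int}  (via R K if, G if int, R R S)
FOLLOW(S) includes $ since S is the start symbol.
FOLLOW(S): in S->R R S, the suffix after S is empty (adds nothing new). Thus FOLLOW(S) = {$}.
FOLLOW(K): in S->R K if, K is followed by if with FIRST {if}; in R->K int, K is followed by int with FIRST {int}. Thus FOLLOW(K) = {if, int}.
FOLLOW(G): in S->G if int, G is followed by if int with FIRST {if}; in K->int G, the suffix after G is empty, so FOLLOW(G) ⊇ FOLLOW(K) = {if, int}. Thus FOLLOW(G) = {if, int}.
FOLLOW(R): in S->R K if, R is followed by K if with FIRST {if, int}; in S->R R S (occurrence 1), R is followed by R S with FIRST {if, int}; in S->R R S (occurrence 2), R is followed by S with FIRST {if, int}. Thus FOLLOW(R) = {if, int}.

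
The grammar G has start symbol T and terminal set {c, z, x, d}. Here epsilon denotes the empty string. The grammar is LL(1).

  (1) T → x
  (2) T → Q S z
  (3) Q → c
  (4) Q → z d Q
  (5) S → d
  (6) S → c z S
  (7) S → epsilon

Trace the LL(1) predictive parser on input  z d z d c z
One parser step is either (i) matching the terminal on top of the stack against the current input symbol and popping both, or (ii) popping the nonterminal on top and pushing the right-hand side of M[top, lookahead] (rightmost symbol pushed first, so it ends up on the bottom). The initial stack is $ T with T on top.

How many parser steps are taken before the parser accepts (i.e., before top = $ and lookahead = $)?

step 1: stack=$ T  input=z d z d c z $  — expand T → Q S z
step 2: stack=$ z S Q  input=z d z d c z $  — expand Q → z d Q
step 3: stack=$ z S Q d z  input=z d z d c z $  — match z
step 4: stack=$ z S Q d  input=d z d c z $  — match d
step 5: stack=$ z S Q  input=z d c z $  — expand Q → z d Q
step 6: stack=$ z S Q d z  input=z d c z $  — match z
step 7: stack=$ z S Q d  input=d c z $  — match d
step 8: stack=$ z S Q  input=c z $  — expand Q → c
step 9: stack=$ z S c  input=c z $  — match c
step 10: stack=$ z S  input=z $  — expand S → epsilon
step 11: stack=$ z  input=z $  — match z
Accept reached after 11 steps.

11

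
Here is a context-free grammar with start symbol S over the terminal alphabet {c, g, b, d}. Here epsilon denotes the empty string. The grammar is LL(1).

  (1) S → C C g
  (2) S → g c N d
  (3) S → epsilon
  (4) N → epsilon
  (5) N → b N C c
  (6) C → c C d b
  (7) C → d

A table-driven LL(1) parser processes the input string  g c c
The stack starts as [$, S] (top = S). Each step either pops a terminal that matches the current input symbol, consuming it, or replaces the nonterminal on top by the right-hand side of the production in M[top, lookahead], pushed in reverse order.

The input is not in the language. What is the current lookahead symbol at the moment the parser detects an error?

step 1: stack=$ S  input=g c c $  — expand S → g c N d
step 2: stack=$ d N c g  input=g c c $  — match g
step 3: stack=$ d N c  input=c c $  — match c
step 4: stack=$ d N  input=c $  — expand N → epsilon
step 5: stack=$ d  input=c $  — error: top is terminal d but lookahead is c

c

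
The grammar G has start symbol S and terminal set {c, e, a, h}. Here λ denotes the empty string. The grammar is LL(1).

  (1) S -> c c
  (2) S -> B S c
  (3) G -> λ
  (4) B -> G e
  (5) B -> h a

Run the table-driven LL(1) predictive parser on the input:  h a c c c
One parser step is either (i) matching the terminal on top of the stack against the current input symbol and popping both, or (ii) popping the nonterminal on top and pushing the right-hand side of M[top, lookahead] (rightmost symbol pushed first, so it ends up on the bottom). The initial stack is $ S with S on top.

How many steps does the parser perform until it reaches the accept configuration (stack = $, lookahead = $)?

step 1: stack=$ S  input=h a c c c $  — expand S -> B S c
step 2: stack=$ c S B  input=h a c c c $  — expand B -> h a
step 3: stack=$ c S a h  input=h a c c c $  — match h
step 4: stack=$ c S a  input=a c c c $  — match a
step 5: stack=$ c S  input=c c c $  — expand S -> c c
step 6: stack=$ c c c  input=c c c $  — match c
step 7: stack=$ c c  input=c c $  — match c
step 8: stack=$ c  input=c $  — match c
Accept reached after 8 steps.

8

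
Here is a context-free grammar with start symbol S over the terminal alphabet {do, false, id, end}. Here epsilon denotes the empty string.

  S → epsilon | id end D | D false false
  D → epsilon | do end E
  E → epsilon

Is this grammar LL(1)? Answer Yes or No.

Yes

FIRST(S) = {epsilon, do, false, id}
FIRST(D) = {epsilon, do}
FIRST(E) = {epsilon}
FOLLOW(S) = {$}
FOLLOW(D) = {$, false}
FOLLOW(E) = {$, false}
Each cell of M receives at most one production.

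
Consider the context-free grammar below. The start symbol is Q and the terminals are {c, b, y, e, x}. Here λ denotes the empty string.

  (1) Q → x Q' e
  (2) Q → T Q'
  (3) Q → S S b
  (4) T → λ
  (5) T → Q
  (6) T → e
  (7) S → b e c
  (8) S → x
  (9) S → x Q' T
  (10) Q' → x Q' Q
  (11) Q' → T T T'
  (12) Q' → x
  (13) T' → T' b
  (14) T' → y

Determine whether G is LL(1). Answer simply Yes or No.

FIRST(Q) = {b, e, x, y}
FIRST(T) = {λ, b, e, x, y}
FIRST(S) = {b, x}
FIRST(Q') = {b, e, x, y}
FIRST(T') = {y}
FOLLOW(Q) = {$, b, e, x, y}
FOLLOW(T) = {b, e, x, y}
FOLLOW(S) = {b, x}
FOLLOW(Q') = {$, b, e, x, y}
FOLLOW(T') = {$, b, e, x, y}
Cell M[Q, b] receives both Q → T Q' and Q → S S b — the grammar is not LL(1).

No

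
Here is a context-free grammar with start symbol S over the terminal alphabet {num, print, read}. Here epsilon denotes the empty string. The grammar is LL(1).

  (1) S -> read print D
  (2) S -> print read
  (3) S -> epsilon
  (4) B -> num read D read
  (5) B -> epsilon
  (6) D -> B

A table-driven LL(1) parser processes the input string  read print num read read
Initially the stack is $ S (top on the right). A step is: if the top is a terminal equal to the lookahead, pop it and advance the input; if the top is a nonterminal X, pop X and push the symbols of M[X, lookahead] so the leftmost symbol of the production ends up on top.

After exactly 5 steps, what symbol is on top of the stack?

num

     Stack           Input                       Action
  1  $ S             read print num read read $  expand S -> read print D
  2  $ D print read  read print num read read $  match read
  3  $ D print       print num read read $       match print
  4  $ D             num read read $             expand D -> B
  5  $ B             num read read $             expand B -> num read D read
Stack after step 5: $ read D read num (top = num).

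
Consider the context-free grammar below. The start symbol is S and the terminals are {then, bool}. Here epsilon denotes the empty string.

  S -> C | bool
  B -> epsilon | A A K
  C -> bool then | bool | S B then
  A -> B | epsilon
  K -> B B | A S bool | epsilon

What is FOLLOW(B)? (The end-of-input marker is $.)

{bool, then}

FIRST(S): from S->C we get {bool}; from S->bool we get {bool}. So FIRST(S) = {bool}.
FIRST(C): from C->bool then we get {bool}; from C->bool we get {bool}; from C->S B then we get {bool}. So FIRST(C) = {bool}.
FIRST(B): from B->epsilon we get {epsilon}; from B->A A K we get {epsilon, bool}. So FIRST(B) = {epsilon, bool}.
FIRST(A): from A->B we get {epsilon, bool}; from A->epsilon we get {epsilon}. So FIRST(A) = {epsilon, bool}.
FIRST(K): from K->B B we get {epsilon, bool}; from K->A S bool we get {bool}; from K->epsilon we get {epsilon}. So FIRST(K) = {epsilon, bool}.
FOLLOW(S) includes $ since S is the start symbol.
FOLLOW(S): in C->S B then, S is followed by B then with FIRST {bool, then}; in K->A S bool, S is followed by bool with FIRST {bool}. Thus FOLLOW(S) = {$, bool, then}.
FOLLOW(C): in S->C, the suffix after C is empty, so FOLLOW(C) ⊇ FOLLOW(S) = {$, bool, then}. Thus FOLLOW(C) = {$, bool, then}.
FOLLOW(B): in C->S B then, B is followed by then with FIRST {then}; in A->B, the suffix after B is empty, so FOLLOW(B) ⊇ FOLLOW(A) = {bool, then}; in K->B B (occurrence 1), B is followed by B with FIRST {epsilon, bool}; in K->B B (occurrence 1), the suffix after B is nullable, so FOLLOW(B) ⊇ FOLLOW(K) = {bool, then}; in K->B B (occurrence 2), the suffix after B is empty, so FOLLOW(B) ⊇ FOLLOW(K) = {bool, then}. Thus FOLLOW(B) = {bool, then}.
FOLLOW(A): in B->A A K (occurrence 1), A is followed by A K with FIRST {epsilon, bool}; in B->A A K (occurrence 1), the suffix after A is nullable, so FOLLOW(A) ⊇ FOLLOW(B) = {bool, then}; in B->A A K (occurrence 2), A is followed by K with FIRST {epsilon, bool}; in B->A A K (occurrence 2), the suffix after A is nullable, so FOLLOW(A) ⊇ FOLLOW(B) = {bool, then}; in K->A S bool, A is followed by S bool with FIRST {bool}. Thus FOLLOW(A) = {bool, then}.
FOLLOW(K): in B->A A K, the suffix after K is empty, so FOLLOW(K) ⊇ FOLLOW(B) = {bool, then}. Thus FOLLOW(K) = {bool, then}.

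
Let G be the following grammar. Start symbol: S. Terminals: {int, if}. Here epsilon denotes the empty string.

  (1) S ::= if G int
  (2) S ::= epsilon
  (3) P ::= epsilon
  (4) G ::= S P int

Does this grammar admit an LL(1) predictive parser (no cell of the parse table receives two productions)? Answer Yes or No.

Yes

FIRST(S) = {epsilon, if}
FIRST(P) = {epsilon}
FIRST(G) = {if, int}
FOLLOW(S) = {$, int}
FOLLOW(P) = {int}
FOLLOW(G) = {int}
Each cell of M receives at most one production.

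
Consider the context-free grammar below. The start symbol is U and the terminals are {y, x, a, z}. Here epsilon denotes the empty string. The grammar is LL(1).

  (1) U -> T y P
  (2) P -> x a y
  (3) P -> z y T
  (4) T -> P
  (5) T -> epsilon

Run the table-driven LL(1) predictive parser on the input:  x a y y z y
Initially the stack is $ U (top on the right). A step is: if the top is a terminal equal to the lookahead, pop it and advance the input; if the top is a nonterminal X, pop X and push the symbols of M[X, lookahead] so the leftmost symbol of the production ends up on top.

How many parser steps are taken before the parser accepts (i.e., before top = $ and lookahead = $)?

step 1: stack=$ U  input=x a y y z y $  — expand U -> T y P
step 2: stack=$ P y T  input=x a y y z y $  — expand T -> P
step 3: stack=$ P y P  input=x a y y z y $  — expand P -> x a y
step 4: stack=$ P y y a x  input=x a y y z y $  — match x
step 5: stack=$ P y y a  input=a y y z y $  — match a
step 6: stack=$ P y y  input=y y z y $  — match y
step 7: stack=$ P y  input=y z y $  — match y
step 8: stack=$ P  input=z y $  — expand P -> z y T
step 9: stack=$ T y z  input=z y $  — match z
step 10: stack=$ T y  input=y $  — match y
step 11: stack=$ T  input=$  — expand T -> epsilon
Accept reached after 11 steps.

11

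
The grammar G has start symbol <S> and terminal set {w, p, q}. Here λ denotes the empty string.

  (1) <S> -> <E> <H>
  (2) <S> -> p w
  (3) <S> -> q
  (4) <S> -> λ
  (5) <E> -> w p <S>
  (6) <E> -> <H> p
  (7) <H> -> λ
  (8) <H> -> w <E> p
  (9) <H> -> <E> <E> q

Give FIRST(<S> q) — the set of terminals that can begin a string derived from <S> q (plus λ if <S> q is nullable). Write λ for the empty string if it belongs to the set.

{p, q, w}

FIRST(<S>): from <S>-><E> <H> we get {p, w}; from <S>->p w we get {p}; from <S>->q we get {q}; from <S>->λ we get {λ}. So FIRST(<S>) = {λ, p, q, w}.
FIRST(<E>): from <E>->w p <S> we get {w}; from <E>-><H> p we get {p, w}. So FIRST(<E>) = {p, w}.
FIRST(<H>): from <H>->λ we get {λ}; from <H>->w <E> p we get {w}; from <H>-><E> <E> q we get {p, w}. So FIRST(<H>) = {λ, p, w}.
FIRST(<S> q): take FIRST of each symbol in turn, carrying on past any symbol whose FIRST contains λ; result {p, q, w}.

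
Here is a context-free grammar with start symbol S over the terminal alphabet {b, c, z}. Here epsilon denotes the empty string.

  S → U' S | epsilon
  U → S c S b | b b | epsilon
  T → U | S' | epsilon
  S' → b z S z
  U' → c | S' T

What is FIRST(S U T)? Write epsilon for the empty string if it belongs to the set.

FIRST(S') = {b}
FIRST(U') = {b, c}  (via S' T)
FIRST(S) = {epsilon, b, c}  (via U' S)
FIRST(U) = {epsilon, b, c}  (via S c S b)
FIRST(T) = {epsilon, b, c}  (via U, S')
FIRST(S U T): take FIRST of each symbol in turn, carrying on past any symbol whose FIRST contains epsilon; result {epsilon, b, c}.

{epsilon, b, c}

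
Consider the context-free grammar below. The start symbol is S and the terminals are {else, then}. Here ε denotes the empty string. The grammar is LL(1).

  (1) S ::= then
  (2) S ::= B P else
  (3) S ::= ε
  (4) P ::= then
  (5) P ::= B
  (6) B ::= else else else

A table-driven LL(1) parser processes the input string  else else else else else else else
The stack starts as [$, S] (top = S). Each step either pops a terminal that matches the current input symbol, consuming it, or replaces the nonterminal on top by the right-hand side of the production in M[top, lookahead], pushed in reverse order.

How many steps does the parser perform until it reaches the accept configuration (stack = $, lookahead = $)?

11

      Stack                    Input                                 Action
   1  $ S                      else else else else else else else $  expand S ::= B P else
   2  $ else P B               else else else else else else else $  expand B ::= else else else
   3  $ else P else else else  else else else else else else else $  match else
   4  $ else P else else       else else else else else else $       match else
   5  $ else P else            else else else else else $            match else
   6  $ else P                 else else else else $                 expand P ::= B
   7  $ else B                 else else else else $                 expand B ::= else else else
   8  $ else else else else    else else else else $                 match else
   9  $ else else else         else else else $                      match else
  10  $ else else              else else $                           match else
  11  $ else                   else $                                match else
Accept reached after 11 steps.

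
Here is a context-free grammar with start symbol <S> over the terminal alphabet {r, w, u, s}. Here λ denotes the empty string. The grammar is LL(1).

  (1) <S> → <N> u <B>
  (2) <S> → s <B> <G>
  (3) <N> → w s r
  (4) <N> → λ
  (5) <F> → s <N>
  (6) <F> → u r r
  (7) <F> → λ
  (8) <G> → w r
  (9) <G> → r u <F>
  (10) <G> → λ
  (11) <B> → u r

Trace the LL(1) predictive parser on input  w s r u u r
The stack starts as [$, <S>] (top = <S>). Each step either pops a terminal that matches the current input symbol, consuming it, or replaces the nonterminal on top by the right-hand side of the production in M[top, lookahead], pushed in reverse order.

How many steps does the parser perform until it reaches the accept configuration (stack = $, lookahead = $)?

9

     Stack          Input          Action
  1  $ <S>          w s r u u r $  expand <S> → <N> u <B>
  2  $ <B> u <N>    w s r u u r $  expand <N> → w s r
  3  $ <B> u r s w  w s r u u r $  match w
  4  $ <B> u r s    s r u u r $    match s
  5  $ <B> u r      r u u r $      match r
  6  $ <B> u        u u r $        match u
  7  $ <B>          u r $          expand <B> → u r
  8  $ r u          u r $          match u
  9  $ r            r $            match r
Accept reached after 9 steps.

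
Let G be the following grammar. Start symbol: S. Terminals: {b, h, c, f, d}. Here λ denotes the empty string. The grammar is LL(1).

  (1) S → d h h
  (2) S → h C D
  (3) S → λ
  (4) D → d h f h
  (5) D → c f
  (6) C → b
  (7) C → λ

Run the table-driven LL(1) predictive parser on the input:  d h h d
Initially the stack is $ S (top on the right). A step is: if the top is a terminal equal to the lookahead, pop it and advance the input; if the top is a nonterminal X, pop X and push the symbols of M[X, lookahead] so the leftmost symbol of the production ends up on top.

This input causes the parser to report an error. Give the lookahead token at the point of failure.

d

     Stack    Input      Action
  1  $ S      d h h d $  expand S → d h h
  2  $ h h d  d h h d $  match d
  3  $ h h    h h d $    match h
  4  $ h      h d $      match h
  5  $        d $        error: stack empty but input remains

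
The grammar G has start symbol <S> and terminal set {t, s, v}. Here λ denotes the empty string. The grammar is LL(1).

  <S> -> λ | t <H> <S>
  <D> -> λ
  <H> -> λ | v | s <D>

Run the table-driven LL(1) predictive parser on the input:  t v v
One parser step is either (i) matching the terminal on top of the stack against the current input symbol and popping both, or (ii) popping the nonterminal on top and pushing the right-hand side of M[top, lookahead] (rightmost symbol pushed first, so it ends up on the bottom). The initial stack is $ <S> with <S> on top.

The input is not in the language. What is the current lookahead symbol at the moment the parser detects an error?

step 1: stack=$ <S>  input=t v v $  — expand <S> -> t <H> <S>
step 2: stack=$ <S> <H> t  input=t v v $  — match t
step 3: stack=$ <S> <H>  input=v v $  — expand <H> -> v
step 4: stack=$ <S> v  input=v v $  — match v
step 5: stack=$ <S>  input=v $  — error: M[<S>, v] is empty

v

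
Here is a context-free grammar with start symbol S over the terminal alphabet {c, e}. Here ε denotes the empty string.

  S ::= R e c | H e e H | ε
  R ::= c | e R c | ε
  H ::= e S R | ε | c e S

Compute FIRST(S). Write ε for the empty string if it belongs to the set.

{ε, c, e}

FIRST(R) = {ε, c, e}
FIRST(H) = {ε, c, e}
FIRST(S) = {ε, c, e}  (via R e c, H e e H)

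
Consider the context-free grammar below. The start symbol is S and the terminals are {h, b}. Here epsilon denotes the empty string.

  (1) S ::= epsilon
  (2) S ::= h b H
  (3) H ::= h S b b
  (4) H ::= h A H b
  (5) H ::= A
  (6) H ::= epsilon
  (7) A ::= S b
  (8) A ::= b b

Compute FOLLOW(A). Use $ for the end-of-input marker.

FIRST(S): from S::=epsilon we get {epsilon}; from S::=h b H we get {h}. So FIRST(S) = {epsilon, h}.
FIRST(A): from A::=S b we get {b, h}; from A::=b b we get {b}. So FIRST(A) = {b, h}.
FIRST(H): from H::=h S b b we get {h}; from H::=h A H b we get {h}; from H::=A we get {b, h}; from H::=epsilon we get {epsilon}. So FIRST(H) = {epsilon, b, h}.
FOLLOW(S) includes $ since S is the start symbol.
FOLLOW(S): in H::=h S b b, S is followed by b b with FIRST {b}; in A::=S b, S is followed by b with FIRST {b}. Thus FOLLOW(S) = {$, b}.
FOLLOW(H): in S::=h b H, the suffix after H is empty, so FOLLOW(H) ⊇ FOLLOW(S) = {$, b}; in H::=h A H b, H is followed by b with FIRST {b}. Thus FOLLOW(H) = {$, b}.
FOLLOW(A): in H::=h A H b, A is followed by H b with FIRST {b, h}; in H::=A, the suffix after A is empty, so FOLLOW(A) ⊇ FOLLOW(H) = {$, b}. Thus FOLLOW(A) = {$, b, h}.

{$, b, h}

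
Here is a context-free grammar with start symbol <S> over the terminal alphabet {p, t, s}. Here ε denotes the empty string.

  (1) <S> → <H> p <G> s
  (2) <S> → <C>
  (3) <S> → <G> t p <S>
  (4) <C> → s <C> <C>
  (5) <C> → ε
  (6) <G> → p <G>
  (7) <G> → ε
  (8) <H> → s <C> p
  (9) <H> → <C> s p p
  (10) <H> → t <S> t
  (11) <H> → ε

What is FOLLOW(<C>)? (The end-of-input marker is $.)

FIRST(<C>) = {ε, s}
FIRST(<G>) = {ε, p}
FIRST(<H>) = {ε, s, t}  (via <C> s p p)
FIRST(<S>) = {ε, p, s, t}  (via <H> p <G> s, <C>, <G> t p <S>)
FOLLOW(<S>) includes $ since <S> is the start symbol.
FOLLOW(<S>): in <S>→<G> t p <S>, the suffix after <S> is empty (adds nothing new); in <H>→t <S> t, <S> is followed by t with FIRST {t}. Thus FOLLOW(<S>) = {$, t}.
FOLLOW(<C>): in <S>→<C>, the suffix after <C> is empty, so FOLLOW(<C>) ⊇ FOLLOW(<S>) = {$, t}; in <C>→s <C> <C> (occurrence 1), <C> is followed by <C> with FIRST {ε, s}; in <C>→s <C> <C> (occurrence 1), the suffix after <C> is nullable (adds nothing new); in <C>→s <C> <C> (occurrence 2), the suffix after <C> is empty (adds nothing new); in <H>→s <C> p, <C> is followed by p with FIRST {p}; in <H>→<C> s p p, <C> is followed by s p p with FIRST {s}. Thus FOLLOW(<C>) = {$, p, s, t}.
FOLLOW(<G>): in <S>→<H> p <G> s, <G> is followed by s with FIRST {s}; in <S>→<G> t p <S>, <G> is followed by t p <S> with FIRST {t}; in <G>→p <G>, the suffix after <G> is empty (adds nothing new). Thus FOLLOW(<G>) = {s, t}.
FOLLOW(<H>): in <S>→<H> p <G> s, <H> is followed by p <G> s with FIRST {p}. Thus FOLLOW(<H>) = {p}.

{$, p, s, t}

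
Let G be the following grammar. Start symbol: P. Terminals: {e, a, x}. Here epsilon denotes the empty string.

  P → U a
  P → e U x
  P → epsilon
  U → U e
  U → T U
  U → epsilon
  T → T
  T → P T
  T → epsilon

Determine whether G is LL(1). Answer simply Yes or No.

FIRST(P) = {epsilon, a, e}
FIRST(U) = {epsilon, a, e}
FIRST(T) = {epsilon, a, e}
FOLLOW(P) = {$, a, e, x}
FOLLOW(U) = {a, e, x}
FOLLOW(T) = {a, e, x}
Cell M[P, a] receives both P → U a and P → epsilon — the grammar is not LL(1).

No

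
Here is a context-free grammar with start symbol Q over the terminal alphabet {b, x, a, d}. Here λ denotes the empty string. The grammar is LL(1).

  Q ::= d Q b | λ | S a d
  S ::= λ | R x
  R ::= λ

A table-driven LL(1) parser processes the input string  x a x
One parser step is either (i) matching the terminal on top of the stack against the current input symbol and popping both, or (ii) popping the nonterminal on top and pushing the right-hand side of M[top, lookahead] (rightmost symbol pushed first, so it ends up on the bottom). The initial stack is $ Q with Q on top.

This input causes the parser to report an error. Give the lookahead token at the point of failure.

step 1: stack=$ Q  input=x a x $  — expand Q ::= S a d
step 2: stack=$ d a S  input=x a x $  — expand S ::= R x
step 3: stack=$ d a x R  input=x a x $  — expand R ::= λ
step 4: stack=$ d a x  input=x a x $  — match x
step 5: stack=$ d a  input=a x $  — match a
step 6: stack=$ d  input=x $  — error: top is terminal d but lookahead is x

x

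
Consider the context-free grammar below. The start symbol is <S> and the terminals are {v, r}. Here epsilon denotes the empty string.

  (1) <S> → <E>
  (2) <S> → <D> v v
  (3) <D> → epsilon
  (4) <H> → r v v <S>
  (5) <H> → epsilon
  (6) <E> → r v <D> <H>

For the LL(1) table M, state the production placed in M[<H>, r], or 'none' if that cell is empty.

FIRST(<D>) = {epsilon}
FIRST(<H>) = {epsilon, r}
FIRST(<E>) = {r}
FIRST(<S>) = {r, v}  (via <E>, <D> v v)
FOLLOW(<S>) includes $ since <S> is the start symbol.
FOLLOW(<E>): in <S>→<E>, the suffix after <E> is empty, so FOLLOW(<E>) ⊇ FOLLOW(<S>) = {$}. Thus FOLLOW(<E>) = {$}.
FOLLOW(<H>): in <E>→r v <D> <H>, the suffix after <H> is empty, so FOLLOW(<H>) ⊇ FOLLOW(<E>) = {$}. Thus FOLLOW(<H>) = {$}.
For <H> → r v v <S>: FIRST(r v v <S>) = {r}, so it goes in M[<H>, t] for t ∈ {r}.
For <H> → epsilon: FIRST(epsilon) = {epsilon}, so it goes in M[<H>, t] for t ∈ {}; since epsilon ∈ FIRST, also for every t ∈ FOLLOW(<H>) = {$}.

<H> → r v v <S>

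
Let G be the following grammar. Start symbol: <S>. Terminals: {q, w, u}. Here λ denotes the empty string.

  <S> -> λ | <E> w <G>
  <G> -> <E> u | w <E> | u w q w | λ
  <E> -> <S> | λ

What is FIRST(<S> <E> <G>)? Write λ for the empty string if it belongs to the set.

FIRST(<S>): from <S>->λ we get {λ}; from <S>-><E> w <G> we get {w}. So FIRST(<S>) = {λ, w}.
FIRST(<E>): from <E>-><S> we get {λ, w}; from <E>->λ we get {λ}. So FIRST(<E>) = {λ, w}.
FIRST(<G>): from <G>-><E> u we get {u, w}; from <G>->w <E> we get {w}; from <G>->u w q w we get {u}; from <G>->λ we get {λ}. So FIRST(<G>) = {λ, u, w}.
FIRST(<S> <E> <G>): take FIRST of each symbol in turn, carrying on past any symbol whose FIRST contains λ; result {λ, u, w}.

{λ, u, w}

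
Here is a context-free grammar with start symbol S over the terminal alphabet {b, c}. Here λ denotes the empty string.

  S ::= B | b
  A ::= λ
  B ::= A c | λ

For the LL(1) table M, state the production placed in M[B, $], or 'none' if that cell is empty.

FIRST(A) = {λ}
FIRST(B) = {λ, c}  (via A c)
FIRST(S) = {λ, b, c}  (via B)
FOLLOW(S) includes $ since S is the start symbol.
FOLLOW(S): S appears on no right-hand side. Thus FOLLOW(S) = {$}.
FOLLOW(B): in S::=B, the suffix after B is empty, so FOLLOW(B) ⊇ FOLLOW(S) = {$}. Thus FOLLOW(B) = {$}.
For B ::= A c: FIRST(A c) = {c}, so it goes in M[B, t] for t ∈ {c}.
For B ::= λ: FIRST(λ) = {λ}, so it goes in M[B, t] for t ∈ {}; since λ ∈ FIRST, also for every t ∈ FOLLOW(B) = {$}.

B ::= λ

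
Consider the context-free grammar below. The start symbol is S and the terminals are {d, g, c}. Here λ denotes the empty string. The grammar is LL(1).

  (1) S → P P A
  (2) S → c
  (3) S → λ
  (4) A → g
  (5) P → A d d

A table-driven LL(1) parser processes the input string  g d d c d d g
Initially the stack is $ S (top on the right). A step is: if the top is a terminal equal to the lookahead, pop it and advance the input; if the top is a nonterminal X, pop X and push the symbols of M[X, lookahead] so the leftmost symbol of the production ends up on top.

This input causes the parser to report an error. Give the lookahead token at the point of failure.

step 1: stack=$ S  input=g d d c d d g $  — expand S → P P A
step 2: stack=$ A P P  input=g d d c d d g $  — expand P → A d d
step 3: stack=$ A P d d A  input=g d d c d d g $  — expand A → g
step 4: stack=$ A P d d g  input=g d d c d d g $  — match g
step 5: stack=$ A P d d  input=d d c d d g $  — match d
step 6: stack=$ A P d  input=d c d d g $  — match d
step 7: stack=$ A P  input=c d d g $  — error: M[P, c] is empty

c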